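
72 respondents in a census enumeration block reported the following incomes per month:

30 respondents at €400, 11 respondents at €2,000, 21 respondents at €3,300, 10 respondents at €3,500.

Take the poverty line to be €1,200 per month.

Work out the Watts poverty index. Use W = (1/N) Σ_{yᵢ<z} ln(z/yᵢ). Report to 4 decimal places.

0.4578

Below the line: 30×€400 (q = 30 of N = 72).
Log gaps: ln(1200/400) = 1.0986 (×30).
W = 32.958369 / 72 = 0.4578.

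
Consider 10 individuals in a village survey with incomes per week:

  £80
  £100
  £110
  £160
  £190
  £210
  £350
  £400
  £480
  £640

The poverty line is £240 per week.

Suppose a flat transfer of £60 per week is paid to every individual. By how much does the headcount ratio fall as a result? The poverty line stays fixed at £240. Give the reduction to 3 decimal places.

0.200

Before: below the line — £80, £100, £110, £160, £190, £210; headcount ratio = 0.60000.
After the £60 transfer: below the line — £140, £160, £170, £220; headcount ratio = 0.40000.
Reduction = 0.60000 − 0.40000 = 0.200.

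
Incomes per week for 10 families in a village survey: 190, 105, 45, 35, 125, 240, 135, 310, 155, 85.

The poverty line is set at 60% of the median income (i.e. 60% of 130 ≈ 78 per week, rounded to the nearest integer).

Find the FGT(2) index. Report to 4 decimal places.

0.0483

Below the line: 35, 45 (q = 2 of N = 10).
Relative gaps: (78−35)/78 = 0.5513; (78−45)/78 = 0.4231.
Squared: 0.3039; 0.1790.
Sum = 0.482906; P₂ = 0.482906 / 10 = 0.0483.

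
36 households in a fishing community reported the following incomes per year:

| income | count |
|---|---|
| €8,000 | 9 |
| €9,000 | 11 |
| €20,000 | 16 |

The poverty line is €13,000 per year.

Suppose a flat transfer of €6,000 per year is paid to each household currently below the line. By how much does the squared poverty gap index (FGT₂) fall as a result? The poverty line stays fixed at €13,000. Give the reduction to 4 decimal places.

Before: below the line — 9×€8,000, 11×€9,000; squared poverty gap index (FGT₂) = 0.065911.
After the €6,000 transfer: below the line — none; squared poverty gap index (FGT₂) = 0.000000.
Reduction = 0.065911 − 0.000000 = 0.0659.

0.0659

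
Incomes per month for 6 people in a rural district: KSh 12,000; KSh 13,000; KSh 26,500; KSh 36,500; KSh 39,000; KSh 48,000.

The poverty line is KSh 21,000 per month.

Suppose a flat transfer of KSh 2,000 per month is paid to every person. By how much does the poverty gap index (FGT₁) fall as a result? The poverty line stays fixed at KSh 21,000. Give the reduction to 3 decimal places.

0.032

Before: below the line — KSh 12,000, KSh 13,000; poverty gap index (FGT₁) = 0.13492.
After the KSh 2,000 transfer: below the line — KSh 14,000, KSh 15,000; poverty gap index (FGT₁) = 0.10317.
Reduction = 0.13492 − 0.10317 = 0.032.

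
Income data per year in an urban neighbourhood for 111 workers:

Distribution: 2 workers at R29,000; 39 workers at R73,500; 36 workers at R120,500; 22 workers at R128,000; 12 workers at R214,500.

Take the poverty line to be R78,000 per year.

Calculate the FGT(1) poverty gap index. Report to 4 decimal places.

Below the line: 2×R29,000, 39×R73,500 (q = 41 of N = 111).
Normalized shortfalls: (78000−29000)/78000 = 0.6282 (×2); (78000−73500)/78000 = 0.0577 (×39).
Σ = 3.506410. Dividing by the full population N = 111 gives P₁ = 0.0316.

0.0316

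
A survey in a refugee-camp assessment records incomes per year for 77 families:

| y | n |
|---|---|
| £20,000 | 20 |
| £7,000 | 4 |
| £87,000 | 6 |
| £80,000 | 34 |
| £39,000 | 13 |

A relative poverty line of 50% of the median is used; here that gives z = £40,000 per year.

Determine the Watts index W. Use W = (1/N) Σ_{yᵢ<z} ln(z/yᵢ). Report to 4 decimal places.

Poor units: 4×£7,000, 20×£20,000, 13×£39,000 (q = 37 of N = 77).
Log shortfalls: ln(40000/7000) = 1.7430 (×4); ln(40000/20000) = 0.6931 (×20); ln(40000/39000) = 0.0253 (×13).
W = 21.163952 / 77 = 0.2749.

0.2749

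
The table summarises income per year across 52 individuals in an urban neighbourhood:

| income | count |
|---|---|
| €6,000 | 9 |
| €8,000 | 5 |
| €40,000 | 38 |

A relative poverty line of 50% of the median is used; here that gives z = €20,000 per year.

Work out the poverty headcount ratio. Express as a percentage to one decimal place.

26.9%

14 of the 52 individuals have income below €20,000.
H = 14/52 = 26.9%.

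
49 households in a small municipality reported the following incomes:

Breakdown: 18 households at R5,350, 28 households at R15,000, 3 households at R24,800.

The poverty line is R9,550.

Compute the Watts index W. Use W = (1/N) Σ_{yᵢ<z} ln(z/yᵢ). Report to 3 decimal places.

Below the line: 18×R5,350 (q = 18 of N = 49).
Log shortfalls: ln(9550/5350) = 0.5794 (×18).
W = 10.430003 / 49 = 0.213.

0.213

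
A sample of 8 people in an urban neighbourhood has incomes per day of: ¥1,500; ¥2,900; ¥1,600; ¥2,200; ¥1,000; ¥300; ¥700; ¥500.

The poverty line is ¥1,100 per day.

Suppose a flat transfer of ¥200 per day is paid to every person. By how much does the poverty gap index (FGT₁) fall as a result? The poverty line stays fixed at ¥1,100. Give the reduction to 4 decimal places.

0.0795

Before: below the line — ¥300, ¥500, ¥700, ¥1,000; poverty gap index (FGT₁) = 0.215909.
After the ¥200 transfer: below the line — ¥500, ¥700, ¥900; poverty gap index (FGT₁) = 0.136364.
Reduction = 0.215909 − 0.136364 = 0.0795.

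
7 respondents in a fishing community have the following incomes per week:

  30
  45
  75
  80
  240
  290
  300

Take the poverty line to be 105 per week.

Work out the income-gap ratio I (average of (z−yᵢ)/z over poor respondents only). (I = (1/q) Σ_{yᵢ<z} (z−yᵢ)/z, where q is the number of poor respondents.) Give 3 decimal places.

Below z: 30, 45, 75, 80 (q = 4 of N = 7).
Relative gaps: 0.7143, 0.5714, 0.2857, 0.2381; sum = 1.809524.
The income-gap ratio divides by q (the poor only): 1.809524 / 4 = 0.452.

0.452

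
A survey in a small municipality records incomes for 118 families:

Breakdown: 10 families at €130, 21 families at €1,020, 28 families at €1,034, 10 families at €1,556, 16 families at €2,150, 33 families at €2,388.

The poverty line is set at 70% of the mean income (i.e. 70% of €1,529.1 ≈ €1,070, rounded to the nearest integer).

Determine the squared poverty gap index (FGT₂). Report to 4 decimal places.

Below the line: 10×€130, 21×€1,020, 28×€1,034 (q = 59 of N = 118).
Gap ratios (z−y)/z: (1070−130)/1070 = 0.8785 (×10); (1070−1020)/1070 = 0.0467 (×21); (1070−1034)/1070 = 0.0336 (×28).
Squared: 0.7718 (×10); 0.0022 (×21); 0.0011 (×28).
Sum = 7.795255; P₂ = 7.795255 / 118 = 0.0661.

0.0661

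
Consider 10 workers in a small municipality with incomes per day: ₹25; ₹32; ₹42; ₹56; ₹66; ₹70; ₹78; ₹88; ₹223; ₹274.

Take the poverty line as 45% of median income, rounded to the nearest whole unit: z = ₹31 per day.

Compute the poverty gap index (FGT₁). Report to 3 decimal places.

Below the line: ₹25 (q = 1 of N = 10).
Normalized shortfalls: (31−25)/31 = 0.1935.
Sum of shortfalls = 0.193548; P₁ averages over all N: 0.193548 / 10 = 0.019.

0.019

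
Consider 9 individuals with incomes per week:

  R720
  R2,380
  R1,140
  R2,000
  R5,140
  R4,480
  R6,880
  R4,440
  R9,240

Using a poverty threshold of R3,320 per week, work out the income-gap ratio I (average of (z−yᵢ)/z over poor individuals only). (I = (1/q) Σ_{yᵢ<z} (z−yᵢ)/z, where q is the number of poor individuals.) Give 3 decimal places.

0.530

Incomes under z: R720, R1,140, R2,000, R2,380 (q = 4 of N = 9).
Relative gaps: 0.7831, 0.6566, 0.3976, 0.2831; sum = 2.120482.
I averages over the q = 4 poor units only: 2.120482 / 4 = 0.530.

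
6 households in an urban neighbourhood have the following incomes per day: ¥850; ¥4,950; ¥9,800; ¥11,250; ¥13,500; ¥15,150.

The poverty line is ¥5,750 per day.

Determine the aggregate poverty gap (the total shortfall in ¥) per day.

Incomes under z: ¥850, ¥4,950 (q = 2 of N = 6).
Individual gaps: 5750−850 = 4900; 5750−4950 = 800.
Aggregate gap = ¥5,700.

¥5,700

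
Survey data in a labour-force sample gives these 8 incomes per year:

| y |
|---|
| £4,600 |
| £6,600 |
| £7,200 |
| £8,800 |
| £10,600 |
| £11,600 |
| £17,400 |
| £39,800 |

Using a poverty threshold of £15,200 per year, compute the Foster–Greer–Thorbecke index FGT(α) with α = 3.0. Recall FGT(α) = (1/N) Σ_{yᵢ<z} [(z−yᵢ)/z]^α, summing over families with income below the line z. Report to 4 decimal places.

0.0977

Poor units: £4,600, £6,600, £7,200, £8,800, £10,600, £11,600 (q = 6 of N = 8).
Shortfall ratios: (15200−4600)/15200 = 0.6974; (15200−6600)/15200 = 0.5658; (15200−7200)/15200 = 0.5263; (15200−8800)/15200 = 0.4211; (15200−10600)/15200 = 0.3026; (15200−11600)/15200 = 0.2368.
Raised to α = 3.0: 0.33915; 0.18112; 0.14579; 0.07465; 0.02772; 0.01329.
Sum = 0.781708; FGT(3.0) = 0.781708 / 8 = 0.0977.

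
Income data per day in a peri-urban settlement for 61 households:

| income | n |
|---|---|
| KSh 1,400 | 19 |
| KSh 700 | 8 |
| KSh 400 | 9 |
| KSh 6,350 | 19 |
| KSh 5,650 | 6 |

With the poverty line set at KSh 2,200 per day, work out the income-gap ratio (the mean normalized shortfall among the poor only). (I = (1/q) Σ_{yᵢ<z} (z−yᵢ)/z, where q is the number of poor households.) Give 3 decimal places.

0.548

Incomes under z: 9×KSh 400, 8×KSh 700, 19×KSh 1,400 (q = 36 of N = 61).
Shortfall ratios (z−y)/z: 0.8182 (×9), 0.6818 (×8), 0.3636 (×19); sum = 19.727273.
I averages over the q = 36 poor units only: 19.727273 / 36 = 0.548.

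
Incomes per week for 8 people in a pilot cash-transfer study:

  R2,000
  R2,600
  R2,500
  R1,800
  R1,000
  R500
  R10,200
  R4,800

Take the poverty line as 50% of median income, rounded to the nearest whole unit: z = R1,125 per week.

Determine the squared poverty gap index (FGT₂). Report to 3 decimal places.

Poor units: R500, R1,000 (q = 2 of N = 8).
Normalized shortfalls: (1125−500)/1125 = 0.5556; (1125−1000)/1125 = 0.1111.
Squared: 0.3086; 0.0123.
Sum = 0.320988; P₂ = 0.320988 / 8 = 0.040.

0.040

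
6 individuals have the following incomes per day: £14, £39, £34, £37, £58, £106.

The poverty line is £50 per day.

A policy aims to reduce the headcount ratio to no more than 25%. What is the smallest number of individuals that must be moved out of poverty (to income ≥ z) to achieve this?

Currently q = 4 of N = 6 are below the line (H = 0.667).
A headcount ratio of at most 25% allows at most ⌊0.25 × 6⌋ = 1 poor individuals.
So at least 4 − 1 = 3 must be lifted.

3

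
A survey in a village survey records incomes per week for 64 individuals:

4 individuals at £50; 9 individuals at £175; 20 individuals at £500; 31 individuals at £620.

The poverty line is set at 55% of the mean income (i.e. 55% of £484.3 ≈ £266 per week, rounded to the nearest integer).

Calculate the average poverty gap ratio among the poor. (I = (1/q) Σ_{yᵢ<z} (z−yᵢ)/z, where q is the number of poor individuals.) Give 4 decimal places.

Incomes under z: 4×£50, 9×£175 (q = 13 of N = 64).
Relative gaps: 0.8120 (×4), 0.3421 (×9); sum = 6.327068.
I averages over the q = 13 poor units only: 6.327068 / 13 = 0.4867.

0.4867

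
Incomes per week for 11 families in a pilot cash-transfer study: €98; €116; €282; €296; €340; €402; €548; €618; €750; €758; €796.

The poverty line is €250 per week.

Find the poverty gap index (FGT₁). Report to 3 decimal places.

Incomes under z: €98, €116 (q = 2 of N = 11).
Normalized shortfalls: (250−98)/250 = 0.6080; (250−116)/250 = 0.5360.
Σ = 1.144000. Dividing by the full population N = 11 gives P₁ = 0.104.

0.104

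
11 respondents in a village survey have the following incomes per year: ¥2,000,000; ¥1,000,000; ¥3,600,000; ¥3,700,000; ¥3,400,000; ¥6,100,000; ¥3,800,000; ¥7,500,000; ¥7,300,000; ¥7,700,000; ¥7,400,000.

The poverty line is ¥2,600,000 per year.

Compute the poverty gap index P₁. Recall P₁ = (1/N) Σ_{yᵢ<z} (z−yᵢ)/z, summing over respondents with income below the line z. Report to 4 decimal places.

0.0769

Incomes under z: ¥1,000,000, ¥2,000,000 (q = 2 of N = 11).
Shortfall ratios: (2600000−1000000)/2600000 = 0.6154; (2600000−2000000)/2600000 = 0.2308.
Sum of shortfalls = 0.846154; P₁ averages over all N: 0.846154 / 11 = 0.0769.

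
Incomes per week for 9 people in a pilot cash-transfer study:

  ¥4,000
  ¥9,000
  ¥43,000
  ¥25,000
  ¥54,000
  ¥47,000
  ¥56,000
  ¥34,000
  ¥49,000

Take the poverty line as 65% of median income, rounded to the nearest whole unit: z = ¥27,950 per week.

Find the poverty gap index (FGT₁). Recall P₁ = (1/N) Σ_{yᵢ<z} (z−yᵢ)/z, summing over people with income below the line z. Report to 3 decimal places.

Below the line: ¥4,000, ¥9,000, ¥25,000 (q = 3 of N = 9).
Shortfall ratios: (27950−4000)/27950 = 0.8569; (27950−9000)/27950 = 0.6780; (27950−25000)/27950 = 0.1055.
Sum of shortfalls = 1.640429; P₁ averages over all N: 1.640429 / 9 = 0.182.

0.182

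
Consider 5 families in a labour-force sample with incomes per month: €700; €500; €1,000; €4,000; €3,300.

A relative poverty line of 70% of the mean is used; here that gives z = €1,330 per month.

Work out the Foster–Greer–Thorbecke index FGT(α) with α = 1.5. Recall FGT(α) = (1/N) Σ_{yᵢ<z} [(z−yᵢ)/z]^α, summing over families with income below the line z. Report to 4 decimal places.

Poor units: €500, €700, €1,000 (q = 3 of N = 5).
Gap ratios (z−y)/z: (1330−500)/1330 = 0.6241; (1330−700)/1330 = 0.4737; (1330−1000)/1330 = 0.2481.
Raised to α = 1.5: 0.49299; 0.32601; 0.12359.
Sum = 0.942596; FGT(1.5) = 0.942596 / 5 = 0.1885.

0.1885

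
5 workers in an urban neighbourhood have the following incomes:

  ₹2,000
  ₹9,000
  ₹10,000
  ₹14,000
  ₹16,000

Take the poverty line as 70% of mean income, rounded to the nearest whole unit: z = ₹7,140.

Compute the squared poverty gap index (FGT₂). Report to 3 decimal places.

0.104

Incomes under z: ₹2,000 (q = 1 of N = 5).
Shortfall ratios: (7140−2000)/7140 = 0.7199.
Squared: 0.5182.
Sum = 0.518239; P₂ = 0.518239 / 5 = 0.104.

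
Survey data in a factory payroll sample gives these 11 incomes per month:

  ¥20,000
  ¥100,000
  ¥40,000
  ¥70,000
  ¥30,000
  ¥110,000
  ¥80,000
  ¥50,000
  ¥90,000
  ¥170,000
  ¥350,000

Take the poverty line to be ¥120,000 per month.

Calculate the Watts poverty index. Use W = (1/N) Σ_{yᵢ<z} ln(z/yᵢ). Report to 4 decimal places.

0.6049

Below z: ¥20,000, ¥30,000, ¥40,000, ¥50,000, ¥70,000, ¥80,000, ¥90,000, ¥100,000, ¥110,000 (q = 9 of N = 11).
ln(z/y) terms: ln(120000/20000) = 1.7918; ln(120000/30000) = 1.3863; ln(120000/40000) = 1.0986; ln(120000/50000) = 0.8755; ln(120000/70000) = 0.5390; ln(120000/80000) = 0.4055; ln(120000/90000) = 0.2877; ln(120000/100000) = 0.1823; ln(120000/110000) = 0.0870.
W = 6.653611 / 11 = 0.6049.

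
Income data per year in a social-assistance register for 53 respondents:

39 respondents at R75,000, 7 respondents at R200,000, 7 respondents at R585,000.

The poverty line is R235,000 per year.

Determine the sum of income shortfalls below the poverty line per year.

Below the line: 39×R75,000, 7×R200,000 (q = 46 of N = 53).
Individual gaps: 39×(235000−75000) = 6240000; 7×(235000−200000) = 245000.
Aggregate gap = R6,485,000.

R6,485,000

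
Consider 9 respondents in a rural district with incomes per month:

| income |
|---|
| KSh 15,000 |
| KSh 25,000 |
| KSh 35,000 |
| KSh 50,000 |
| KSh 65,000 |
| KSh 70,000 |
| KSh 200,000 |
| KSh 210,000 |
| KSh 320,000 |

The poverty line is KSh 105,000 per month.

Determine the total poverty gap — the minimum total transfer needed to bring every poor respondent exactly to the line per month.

KSh 370,000

Incomes under z: KSh 15,000, KSh 25,000, KSh 35,000, KSh 50,000, KSh 65,000, KSh 70,000 (q = 6 of N = 9).
Individual gaps: 105000−15000 = 90000; 105000−25000 = 80000; 105000−35000 = 70000; 105000−50000 = 55000; 105000−65000 = 40000; 105000−70000 = 35000.
Aggregate gap = KSh 370,000.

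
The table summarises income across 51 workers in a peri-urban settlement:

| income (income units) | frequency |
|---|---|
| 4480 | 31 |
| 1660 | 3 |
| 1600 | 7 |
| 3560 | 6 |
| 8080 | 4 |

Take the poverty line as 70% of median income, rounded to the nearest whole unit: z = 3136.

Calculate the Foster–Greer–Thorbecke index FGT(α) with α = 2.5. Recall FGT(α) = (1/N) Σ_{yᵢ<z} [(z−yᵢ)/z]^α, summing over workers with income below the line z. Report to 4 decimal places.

Below z: 7×1600, 3×1660 (q = 10 of N = 51).
Relative gaps: (3136−1600)/3136 = 0.4898 (×7); (3136−1660)/3136 = 0.4707 (×3).
Raised to α = 2.5: 0.16790 (×7); 0.15198 (×3).
Sum = 1.631194; FGT(2.5) = 1.631194 / 51 = 0.0320.

0.0320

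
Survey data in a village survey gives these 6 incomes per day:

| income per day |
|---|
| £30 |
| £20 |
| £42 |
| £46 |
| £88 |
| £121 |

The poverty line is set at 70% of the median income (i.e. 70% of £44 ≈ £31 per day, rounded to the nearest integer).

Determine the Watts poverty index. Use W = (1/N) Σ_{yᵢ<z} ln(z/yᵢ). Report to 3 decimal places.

Below the line: £20, £30 (q = 2 of N = 6).
Log gaps: ln(31/20) = 0.4383; ln(31/30) = 0.0328.
W = 0.471045 / 6 = 0.079.

0.079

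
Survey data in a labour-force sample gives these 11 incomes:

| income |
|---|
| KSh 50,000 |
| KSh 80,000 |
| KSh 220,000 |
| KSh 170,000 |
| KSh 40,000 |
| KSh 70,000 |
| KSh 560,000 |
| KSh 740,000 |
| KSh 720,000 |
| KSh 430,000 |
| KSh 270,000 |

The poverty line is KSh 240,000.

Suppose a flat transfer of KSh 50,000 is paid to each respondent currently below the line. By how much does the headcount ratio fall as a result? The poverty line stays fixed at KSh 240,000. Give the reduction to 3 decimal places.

0.091

Before: below the line — KSh 40,000, KSh 50,000, KSh 70,000, KSh 80,000, KSh 170,000, KSh 220,000; headcount ratio = 0.54545.
After the KSh 50,000 transfer: below the line — KSh 90,000, KSh 100,000, KSh 120,000, KSh 130,000, KSh 220,000; headcount ratio = 0.45455.
Reduction = 0.54545 − 0.45455 = 0.091.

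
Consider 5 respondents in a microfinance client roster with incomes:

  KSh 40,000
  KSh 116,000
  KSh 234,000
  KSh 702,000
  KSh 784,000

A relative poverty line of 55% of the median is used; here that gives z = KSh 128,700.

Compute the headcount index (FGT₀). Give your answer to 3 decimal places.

0.400

2 of the 5 respondents have income below KSh 128,700.
H = 2/5 = 0.400.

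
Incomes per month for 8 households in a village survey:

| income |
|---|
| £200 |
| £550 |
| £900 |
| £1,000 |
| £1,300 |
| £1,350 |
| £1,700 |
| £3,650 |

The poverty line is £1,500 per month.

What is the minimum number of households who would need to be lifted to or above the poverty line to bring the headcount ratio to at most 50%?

2

6 of the 8 households are poor, so H = 6/8 = 0.750.
A headcount ratio of at most 50% allows at most ⌊0.50 × 8⌋ = 4 poor households.
So at least 6 − 4 = 2 must be lifted.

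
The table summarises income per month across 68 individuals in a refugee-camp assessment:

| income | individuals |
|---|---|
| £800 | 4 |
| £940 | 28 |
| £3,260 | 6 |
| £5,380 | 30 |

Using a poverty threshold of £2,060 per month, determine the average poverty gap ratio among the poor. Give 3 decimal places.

Incomes under z: 4×£800, 28×£940 (q = 32 of N = 68).
Shortfall ratios (z−y)/z: 0.6117 (×4), 0.5437 (×28); sum = 17.669903.
I averages over the q = 32 poor units only: 17.669903 / 32 = 0.552.

0.552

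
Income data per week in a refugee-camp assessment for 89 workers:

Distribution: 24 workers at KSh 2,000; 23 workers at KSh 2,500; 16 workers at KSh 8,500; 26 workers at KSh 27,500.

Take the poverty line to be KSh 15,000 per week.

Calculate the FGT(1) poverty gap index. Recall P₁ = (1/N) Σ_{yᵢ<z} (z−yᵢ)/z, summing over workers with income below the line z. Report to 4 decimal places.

0.5270

Incomes under z: 24×KSh 2,000, 23×KSh 2,500, 16×KSh 8,500 (q = 63 of N = 89).
Relative gaps: (15000−2000)/15000 = 0.8667 (×24); (15000−2500)/15000 = 0.8333 (×23); (15000−8500)/15000 = 0.4333 (×16).
Sum of shortfalls = 46.900000; P₁ averages over all N: 46.900000 / 89 = 0.5270.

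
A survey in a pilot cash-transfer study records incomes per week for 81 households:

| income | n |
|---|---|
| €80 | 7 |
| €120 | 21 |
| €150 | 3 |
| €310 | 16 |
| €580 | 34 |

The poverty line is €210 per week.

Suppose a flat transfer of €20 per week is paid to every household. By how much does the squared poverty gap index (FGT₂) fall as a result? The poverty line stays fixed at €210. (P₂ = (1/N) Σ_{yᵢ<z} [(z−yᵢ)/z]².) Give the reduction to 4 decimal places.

Before: below the line — 7×€80, 21×€120, 3×€150; squared poverty gap index (FGT₂) = 0.083760.
After the €20 transfer: below the line — 7×€100, 21×€140, 3×€170; squared poverty gap index (FGT₂) = 0.053862.
Reduction = 0.083760 − 0.053862 = 0.0299.

0.0299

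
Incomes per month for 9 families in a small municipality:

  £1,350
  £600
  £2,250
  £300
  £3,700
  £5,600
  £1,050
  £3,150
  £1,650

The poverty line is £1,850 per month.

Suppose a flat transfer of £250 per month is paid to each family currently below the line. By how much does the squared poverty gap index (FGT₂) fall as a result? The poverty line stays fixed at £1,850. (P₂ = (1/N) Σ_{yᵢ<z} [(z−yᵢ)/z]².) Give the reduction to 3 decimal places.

Before: below the line — £300, £600, £1,050, £1,350, £1,650; squared poverty gap index (FGT₂) = 0.15892.
After the £250 transfer: below the line — £550, £850, £1,300, £1,600; squared poverty gap index (FGT₂) = 0.09918.
Reduction = 0.15892 − 0.09918 = 0.060.

0.060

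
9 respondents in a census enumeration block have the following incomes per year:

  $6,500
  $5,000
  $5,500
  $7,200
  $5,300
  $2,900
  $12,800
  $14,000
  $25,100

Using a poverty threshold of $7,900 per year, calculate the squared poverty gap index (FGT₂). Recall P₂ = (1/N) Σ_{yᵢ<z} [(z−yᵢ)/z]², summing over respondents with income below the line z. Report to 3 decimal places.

Below the line: $2,900, $5,000, $5,300, $5,500, $6,500, $7,200 (q = 6 of N = 9).
Shortfall ratios: (7900−2900)/7900 = 0.6329; (7900−5000)/7900 = 0.3671; (7900−5300)/7900 = 0.3291; (7900−5500)/7900 = 0.3038; (7900−6500)/7900 = 0.1772; (7900−7200)/7900 = 0.0886.
Squared: 0.4006; 0.1348; 0.1083; 0.0923; 0.0314; 0.0079.
Sum = 0.775196; P₂ = 0.775196 / 9 = 0.086.

0.086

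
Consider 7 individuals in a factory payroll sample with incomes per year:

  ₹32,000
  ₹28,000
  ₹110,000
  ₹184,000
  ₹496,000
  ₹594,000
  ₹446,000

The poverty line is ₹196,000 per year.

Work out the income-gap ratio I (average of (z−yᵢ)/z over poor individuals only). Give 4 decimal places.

Below the line: ₹28,000, ₹32,000, ₹110,000, ₹184,000 (q = 4 of N = 7).
Shortfall ratios (z−y)/z: 0.8571, 0.8367, 0.4388, 0.0612; sum = 2.193878.
I averages over the q = 4 poor units only: 2.193878 / 4 = 0.5485.

0.5485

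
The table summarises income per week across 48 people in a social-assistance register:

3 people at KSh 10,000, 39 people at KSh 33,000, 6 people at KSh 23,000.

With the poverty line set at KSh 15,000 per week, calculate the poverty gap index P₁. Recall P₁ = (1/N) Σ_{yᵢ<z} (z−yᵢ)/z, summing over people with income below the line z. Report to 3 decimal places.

0.021

Below the line: 3×KSh 10,000 (q = 3 of N = 48).
Shortfall ratios: (15000−10000)/15000 = 0.3333 (×3).
Σ = 1.000000. Dividing by the full population N = 48 gives P₁ = 0.021.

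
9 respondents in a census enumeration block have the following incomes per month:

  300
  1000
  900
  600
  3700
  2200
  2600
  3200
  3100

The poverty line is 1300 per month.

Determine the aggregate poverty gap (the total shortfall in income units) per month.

2400

Poor units: 300, 600, 900, 1000 (q = 4 of N = 9).
Individual gaps: 1300−300 = 1000; 1300−600 = 700; 1300−900 = 400; 1300−1000 = 300.
Aggregate gap = 2400.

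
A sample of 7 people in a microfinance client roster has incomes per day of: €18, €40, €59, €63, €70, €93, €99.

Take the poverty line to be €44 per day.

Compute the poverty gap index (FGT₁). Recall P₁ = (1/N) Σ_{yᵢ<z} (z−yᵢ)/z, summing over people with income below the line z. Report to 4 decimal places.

0.0974

Poor units: €18, €40 (q = 2 of N = 7).
Normalized shortfalls: (44−18)/44 = 0.5909; (44−40)/44 = 0.0909.
Sum of shortfalls = 0.681818; P₁ averages over all N: 0.681818 / 7 = 0.0974.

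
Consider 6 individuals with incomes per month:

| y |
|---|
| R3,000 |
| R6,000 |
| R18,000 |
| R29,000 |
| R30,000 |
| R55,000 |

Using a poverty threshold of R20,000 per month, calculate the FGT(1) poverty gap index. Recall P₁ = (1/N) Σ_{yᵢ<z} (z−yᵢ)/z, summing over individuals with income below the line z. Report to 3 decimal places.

Poor units: R3,000, R6,000, R18,000 (q = 3 of N = 6).
Gap ratios (z−y)/z: (20000−3000)/20000 = 0.8500; (20000−6000)/20000 = 0.7000; (20000−18000)/20000 = 0.1000.
Σ = 1.650000. Dividing by the full population N = 6 gives P₁ = 0.275.

0.275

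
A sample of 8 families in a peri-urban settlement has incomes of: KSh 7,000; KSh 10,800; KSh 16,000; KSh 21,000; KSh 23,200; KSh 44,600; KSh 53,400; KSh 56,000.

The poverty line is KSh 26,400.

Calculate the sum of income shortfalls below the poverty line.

Below z: KSh 7,000, KSh 10,800, KSh 16,000, KSh 21,000, KSh 23,200 (q = 5 of N = 8).
Individual gaps: 26400−7000 = 19400; 26400−10800 = 15600; 26400−16000 = 10400; 26400−21000 = 5400; 26400−23200 = 3200.
Aggregate gap = KSh 54,000.

KSh 54,000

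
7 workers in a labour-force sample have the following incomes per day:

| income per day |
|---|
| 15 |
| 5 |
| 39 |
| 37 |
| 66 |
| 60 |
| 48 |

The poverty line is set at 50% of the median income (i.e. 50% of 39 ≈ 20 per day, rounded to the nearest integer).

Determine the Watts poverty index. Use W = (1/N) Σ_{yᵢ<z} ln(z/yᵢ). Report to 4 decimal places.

0.2391

Poor units: 5, 15 (q = 2 of N = 7).
ln(z/y) terms: ln(20/5) = 1.3863; ln(20/15) = 0.2877.
W = 1.673976 / 7 = 0.2391.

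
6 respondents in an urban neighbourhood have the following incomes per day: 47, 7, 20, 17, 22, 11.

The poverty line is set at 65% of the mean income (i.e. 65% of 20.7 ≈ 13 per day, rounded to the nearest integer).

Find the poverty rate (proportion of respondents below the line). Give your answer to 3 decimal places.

2 of the 6 respondents have income below 13.
H = 2/6 = 0.333.

0.333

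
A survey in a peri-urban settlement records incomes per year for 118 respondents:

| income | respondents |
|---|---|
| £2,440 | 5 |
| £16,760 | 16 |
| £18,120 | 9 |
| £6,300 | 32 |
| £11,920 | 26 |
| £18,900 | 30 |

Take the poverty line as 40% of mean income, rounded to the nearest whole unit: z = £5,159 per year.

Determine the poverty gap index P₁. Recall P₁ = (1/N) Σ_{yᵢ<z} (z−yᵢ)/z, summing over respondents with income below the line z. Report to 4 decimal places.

Incomes under z: 5×£2,440 (q = 5 of N = 118).
Normalized shortfalls: (5159−2440)/5159 = 0.5270 (×5).
Sum of shortfalls = 2.635201; P₁ averages over all N: 2.635201 / 118 = 0.0223.

0.0223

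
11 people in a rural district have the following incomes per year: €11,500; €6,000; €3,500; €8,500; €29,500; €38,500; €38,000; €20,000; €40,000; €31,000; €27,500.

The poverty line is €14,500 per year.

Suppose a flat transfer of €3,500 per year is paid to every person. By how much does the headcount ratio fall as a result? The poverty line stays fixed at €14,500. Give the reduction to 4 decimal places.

Before: below the line — €3,500, €6,000, €8,500, €11,500; headcount ratio = 0.363636.
After the €3,500 transfer: below the line — €7,000, €9,500, €12,000; headcount ratio = 0.272727.
Reduction = 0.363636 − 0.272727 = 0.0909.

0.0909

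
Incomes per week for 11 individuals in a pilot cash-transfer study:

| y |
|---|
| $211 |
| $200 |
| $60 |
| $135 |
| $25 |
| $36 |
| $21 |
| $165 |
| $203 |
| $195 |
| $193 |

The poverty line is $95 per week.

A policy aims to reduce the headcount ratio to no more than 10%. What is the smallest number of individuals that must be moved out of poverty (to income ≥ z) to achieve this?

4 of the 11 individuals are poor, so H = 4/11 = 0.364.
A headcount ratio of at most 10% allows at most ⌊0.10 × 11⌋ = 1 poor individuals.
So at least 4 − 1 = 3 must be lifted.

3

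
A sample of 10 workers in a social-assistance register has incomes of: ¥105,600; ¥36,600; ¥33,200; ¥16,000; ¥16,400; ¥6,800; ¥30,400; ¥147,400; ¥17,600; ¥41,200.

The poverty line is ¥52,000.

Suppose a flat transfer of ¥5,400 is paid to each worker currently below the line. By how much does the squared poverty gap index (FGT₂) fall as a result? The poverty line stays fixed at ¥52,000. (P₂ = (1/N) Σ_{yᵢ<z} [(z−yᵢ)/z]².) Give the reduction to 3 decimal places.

Before: below the line — ¥6,800, ¥16,000, ¥16,400, ¥17,600, ¥30,400, ¥33,200, ¥36,600, ¥41,200; squared poverty gap index (FGT₂) = 0.25753.
After the ¥5,400 transfer: below the line — ¥12,200, ¥21,400, ¥21,800, ¥23,000, ¥35,800, ¥38,600, ¥42,000, ¥46,600; squared poverty gap index (FGT₂) = 0.17916.
Reduction = 0.25753 − 0.17916 = 0.078.

0.078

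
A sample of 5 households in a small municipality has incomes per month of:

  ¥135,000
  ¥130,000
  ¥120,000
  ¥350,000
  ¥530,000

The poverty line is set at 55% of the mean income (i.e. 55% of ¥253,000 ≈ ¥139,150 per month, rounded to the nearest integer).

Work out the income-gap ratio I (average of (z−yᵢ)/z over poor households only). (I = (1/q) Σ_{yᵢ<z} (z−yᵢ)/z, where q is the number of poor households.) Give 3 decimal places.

0.078

Poor units: ¥120,000, ¥130,000, ¥135,000 (q = 3 of N = 5).
Shortfall ratios (z−y)/z: 0.1376, 0.0658, 0.0298; sum = 0.233202.
The income-gap ratio divides by q (the poor only): 0.233202 / 3 = 0.078.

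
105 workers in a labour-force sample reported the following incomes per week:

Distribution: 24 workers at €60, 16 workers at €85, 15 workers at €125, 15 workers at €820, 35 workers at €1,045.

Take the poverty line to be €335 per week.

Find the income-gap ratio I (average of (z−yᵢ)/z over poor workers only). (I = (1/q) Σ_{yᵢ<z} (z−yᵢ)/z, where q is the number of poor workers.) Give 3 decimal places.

Incomes under z: 24×€60, 16×€85, 15×€125 (q = 55 of N = 105).
Relative gaps: 0.8209 (×24), 0.7463 (×16), 0.6269 (×15); sum = 41.044776.
The income-gap ratio divides by q (the poor only): 41.044776 / 55 = 0.746.

0.746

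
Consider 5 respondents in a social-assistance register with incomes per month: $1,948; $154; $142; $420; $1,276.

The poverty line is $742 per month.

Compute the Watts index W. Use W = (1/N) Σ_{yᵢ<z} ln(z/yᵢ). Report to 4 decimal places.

0.7590

Below the line: $142, $154, $420 (q = 3 of N = 5).
ln(z/y) terms: ln(742/142) = 1.6535; ln(742/154) = 1.5724; ln(742/420) = 0.5691.
W = 3.795013 / 5 = 0.7590.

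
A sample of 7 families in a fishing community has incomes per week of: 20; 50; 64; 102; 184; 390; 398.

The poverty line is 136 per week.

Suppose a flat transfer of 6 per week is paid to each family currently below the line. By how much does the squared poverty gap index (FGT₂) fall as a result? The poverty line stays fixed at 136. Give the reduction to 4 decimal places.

0.0274

Before: below the line — 20, 50, 64, 102; squared poverty gap index (FGT₂) = 0.210022.
After the 6 transfer: below the line — 26, 56, 70, 108; squared poverty gap index (FGT₂) = 0.182588.
Reduction = 0.210022 − 0.182588 = 0.0274.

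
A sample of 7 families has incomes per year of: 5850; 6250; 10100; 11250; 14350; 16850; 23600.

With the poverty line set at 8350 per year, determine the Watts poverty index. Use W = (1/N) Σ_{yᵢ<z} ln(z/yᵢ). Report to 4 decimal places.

Poor units: 5850, 6250 (q = 2 of N = 7).
Log gaps: ln(8350/5850) = 0.3558; ln(8350/6250) = 0.2897.
W = 0.645500 / 7 = 0.0922.

0.0922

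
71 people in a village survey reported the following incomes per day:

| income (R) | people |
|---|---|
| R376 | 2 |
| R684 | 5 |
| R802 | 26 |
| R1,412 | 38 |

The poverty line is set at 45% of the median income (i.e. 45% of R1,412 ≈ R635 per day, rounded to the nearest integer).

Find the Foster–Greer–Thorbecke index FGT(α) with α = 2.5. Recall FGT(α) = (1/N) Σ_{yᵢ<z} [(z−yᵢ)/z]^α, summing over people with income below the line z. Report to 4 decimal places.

0.0030

Incomes under z: 2×R376 (q = 2 of N = 71).
Relative gaps: (635−376)/635 = 0.4079 (×2).
Raised to α = 2.5: 0.10625 (×2).
Sum = 0.212493; FGT(2.5) = 0.212493 / 71 = 0.0030.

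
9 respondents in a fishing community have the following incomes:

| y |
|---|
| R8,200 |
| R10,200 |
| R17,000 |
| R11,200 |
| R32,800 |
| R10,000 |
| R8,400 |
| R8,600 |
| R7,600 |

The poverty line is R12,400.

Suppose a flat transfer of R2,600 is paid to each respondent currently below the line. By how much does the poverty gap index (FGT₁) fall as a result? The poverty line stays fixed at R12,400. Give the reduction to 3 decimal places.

Before: below the line — R7,600, R8,200, R8,400, R8,600, R10,000, R10,200, R11,200; poverty gap index (FGT₁) = 0.20251.
After the R2,600 transfer: below the line — R10,200, R10,800, R11,000, R11,200; poverty gap index (FGT₁) = 0.05735.
Reduction = 0.20251 − 0.05735 = 0.145.

0.145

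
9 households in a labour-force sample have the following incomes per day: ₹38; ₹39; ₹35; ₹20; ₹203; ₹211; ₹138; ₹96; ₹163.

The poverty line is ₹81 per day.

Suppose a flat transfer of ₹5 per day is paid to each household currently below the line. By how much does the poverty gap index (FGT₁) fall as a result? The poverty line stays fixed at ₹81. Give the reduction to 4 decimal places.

Before: below the line — ₹20, ₹35, ₹38, ₹39; poverty gap index (FGT₁) = 0.263374.
After the ₹5 transfer: below the line — ₹25, ₹40, ₹43, ₹44; poverty gap index (FGT₁) = 0.235940.
Reduction = 0.263374 − 0.235940 = 0.0274.

0.0274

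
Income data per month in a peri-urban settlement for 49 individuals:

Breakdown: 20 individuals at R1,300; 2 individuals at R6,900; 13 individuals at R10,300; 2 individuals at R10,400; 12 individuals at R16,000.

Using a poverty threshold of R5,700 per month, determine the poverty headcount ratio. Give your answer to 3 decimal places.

20 of the 49 individuals have income below R5,700.
H = 20/49 = 0.408.

0.408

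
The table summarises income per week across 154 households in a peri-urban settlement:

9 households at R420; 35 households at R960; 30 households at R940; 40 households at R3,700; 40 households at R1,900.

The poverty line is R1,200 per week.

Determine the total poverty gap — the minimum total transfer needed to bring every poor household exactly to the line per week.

Below z: 9×R420, 30×R940, 35×R960 (q = 74 of N = 154).
Individual gaps: 9×(1200−420) = 7020; 30×(1200−940) = 7800; 35×(1200−960) = 8400.
Aggregate gap = R23,220.

R23,220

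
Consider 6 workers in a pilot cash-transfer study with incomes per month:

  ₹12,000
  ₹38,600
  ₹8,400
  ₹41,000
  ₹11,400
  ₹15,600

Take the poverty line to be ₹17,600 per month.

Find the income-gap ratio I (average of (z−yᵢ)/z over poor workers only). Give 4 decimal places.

0.3267

Poor units: ₹8,400, ₹11,400, ₹12,000, ₹15,600 (q = 4 of N = 6).
Shortfall ratios (z−y)/z: 0.5227, 0.3523, 0.3182, 0.1136; sum = 1.306818.
I averages over the q = 4 poor units only: 1.306818 / 4 = 0.3267.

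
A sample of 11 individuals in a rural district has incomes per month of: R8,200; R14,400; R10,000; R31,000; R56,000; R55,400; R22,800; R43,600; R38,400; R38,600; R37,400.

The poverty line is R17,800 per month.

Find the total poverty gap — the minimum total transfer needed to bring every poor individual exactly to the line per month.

Below z: R8,200, R10,000, R14,400 (q = 3 of N = 11).
Individual gaps: 17800−8200 = 9600; 17800−10000 = 7800; 17800−14400 = 3400.
Aggregate gap = R20,800.

R20,800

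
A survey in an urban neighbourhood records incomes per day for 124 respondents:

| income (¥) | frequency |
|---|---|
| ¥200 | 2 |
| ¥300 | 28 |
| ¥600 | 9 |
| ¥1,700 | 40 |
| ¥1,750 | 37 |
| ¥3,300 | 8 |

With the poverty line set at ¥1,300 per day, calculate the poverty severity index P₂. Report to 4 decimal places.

Incomes under z: 2×¥200, 28×¥300, 9×¥600 (q = 39 of N = 124).
Gap ratios (z−y)/z: (1300−200)/1300 = 0.8462 (×2); (1300−300)/1300 = 0.7692 (×28); (1300−600)/1300 = 0.5385 (×9).
Squared: 0.7160 (×2); 0.5917 (×28); 0.2899 (×9).
Sum = 20.609467; P₂ = 20.609467 / 124 = 0.1662.

0.1662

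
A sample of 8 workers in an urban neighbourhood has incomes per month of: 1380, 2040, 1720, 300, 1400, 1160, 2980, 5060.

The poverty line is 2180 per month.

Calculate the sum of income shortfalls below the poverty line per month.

Poor units: 300, 1160, 1380, 1400, 1720, 2040 (q = 6 of N = 8).
Individual gaps: 2180−300 = 1880; 2180−1160 = 1020; 2180−1380 = 800; 2180−1400 = 780; 2180−1720 = 460; 2180−2040 = 140.
Aggregate gap = 5080.

5080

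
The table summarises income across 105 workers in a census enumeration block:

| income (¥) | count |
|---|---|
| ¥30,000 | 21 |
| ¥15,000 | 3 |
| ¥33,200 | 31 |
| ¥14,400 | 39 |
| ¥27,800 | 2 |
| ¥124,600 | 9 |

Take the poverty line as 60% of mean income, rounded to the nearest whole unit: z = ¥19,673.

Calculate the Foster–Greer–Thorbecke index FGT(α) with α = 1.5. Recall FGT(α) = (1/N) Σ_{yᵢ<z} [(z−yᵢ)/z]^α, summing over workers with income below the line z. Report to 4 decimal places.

Poor units: 39×¥14,400, 3×¥15,000 (q = 42 of N = 105).
Shortfall ratios: (19673−14400)/19673 = 0.2680 (×39); (19673−15000)/19673 = 0.2375 (×3).
Raised to α = 1.5: 0.13877 (×39); 0.11577 (×3).
Sum = 5.759149; FGT(1.5) = 5.759149 / 105 = 0.0548.

0.0548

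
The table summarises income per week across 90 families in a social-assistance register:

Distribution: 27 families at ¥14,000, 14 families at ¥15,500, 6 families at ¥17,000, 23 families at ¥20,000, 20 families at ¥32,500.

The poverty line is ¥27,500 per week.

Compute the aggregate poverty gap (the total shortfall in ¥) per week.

¥768,000

Incomes under z: 27×¥14,000, 14×¥15,500, 6×¥17,000, 23×¥20,000 (q = 70 of N = 90).
Individual gaps: 27×(27500−14000) = 364500; 14×(27500−15500) = 168000; 6×(27500−17000) = 63000; 23×(27500−20000) = 172500.
Aggregate gap = ¥768,000.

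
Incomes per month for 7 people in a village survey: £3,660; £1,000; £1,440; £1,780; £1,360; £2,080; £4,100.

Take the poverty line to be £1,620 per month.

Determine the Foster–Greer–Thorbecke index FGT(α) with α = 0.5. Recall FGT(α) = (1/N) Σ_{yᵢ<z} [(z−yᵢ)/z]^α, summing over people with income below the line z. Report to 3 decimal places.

Below the line: £1,000, £1,360, £1,440 (q = 3 of N = 7).
Gap ratios (z−y)/z: (1620−1000)/1620 = 0.3827; (1620−1360)/1620 = 0.1605; (1620−1440)/1620 = 0.1111.
Raised to α = 0.5: 0.61864; 0.40062; 0.33333.
Sum = 1.352591; FGT(0.5) = 1.352591 / 7 = 0.193.

0.193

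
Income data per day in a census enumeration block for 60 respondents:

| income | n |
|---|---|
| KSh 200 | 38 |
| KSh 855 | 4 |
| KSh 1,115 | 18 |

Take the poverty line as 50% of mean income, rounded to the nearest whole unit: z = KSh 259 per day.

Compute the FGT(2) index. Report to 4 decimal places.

Below the line: 38×KSh 200 (q = 38 of N = 60).
Normalized shortfalls: (259−200)/259 = 0.2278 (×38).
Squared: 0.0519 (×38).
Sum = 1.971915; P₂ = 1.971915 / 60 = 0.0329.

0.0329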